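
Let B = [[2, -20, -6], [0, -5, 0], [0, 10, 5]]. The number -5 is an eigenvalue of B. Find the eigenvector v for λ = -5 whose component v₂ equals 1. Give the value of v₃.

B + 5I = [[7, -20, -6], [0, 0, 0], [0, 10, 10]].
Solving (B + 5I)v = 0 gives the eigenspace spanned by (2, 1, -1).
With v₂ = 1, v = (2, 1, -1), so v₃ = -1.

-1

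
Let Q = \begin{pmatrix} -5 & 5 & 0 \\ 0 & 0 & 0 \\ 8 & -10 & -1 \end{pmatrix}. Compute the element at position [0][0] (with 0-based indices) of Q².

Characteristic polynomial: μ^3 + 6μ^2 + 5μ = μ(μ + 1)(μ + 5), so the eigenvalues are -5, -1, 0.
μ=-5: eigenvector (1, 0, -2).
μ=0: eigenvector (1, 1, -2).
μ=-1: eigenvector (0, 0, 1).
P = [[1, 1, 0], [0, 1, 0], [-2, -2, 1]], D = diag(-5, 0, -1), P⁻¹ = [[1, -1, 0], [0, 1, 0], [2, 0, 1]].
Q² = P·diag(25, 0, 1)·P⁻¹ = [[25, -25, 0], [0, 0, 0], [-48, 50, 1]].
The requested entry is 25.

25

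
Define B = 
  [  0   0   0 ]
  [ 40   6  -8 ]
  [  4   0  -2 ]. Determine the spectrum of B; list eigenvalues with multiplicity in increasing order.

-2, 0, 6

Characteristic polynomial: p(t) = t^3 - 4t^2 - 12t = t(t - 6)(t + 2).
Roots (with multiplicity): -2, 0, 6.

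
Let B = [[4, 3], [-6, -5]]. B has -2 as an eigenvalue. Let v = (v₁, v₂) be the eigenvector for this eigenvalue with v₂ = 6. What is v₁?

B + 2I = [[6, 3], [-6, -3]].
Solving (B + 2I)v = 0 gives the eigenspace spanned by (-3, 6).
With v₂ = 6, v = (-3, 6), so v₁ = -3.

-3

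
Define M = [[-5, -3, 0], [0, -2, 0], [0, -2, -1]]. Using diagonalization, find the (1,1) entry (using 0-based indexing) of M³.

-8

Characteristic polynomial: μ^3 + 8μ^2 + 17μ + 10 = (μ + 1)(μ + 2)(μ + 5), so the eigenvalues are -5, -2, -1.
μ=-5: eigenvector (1, 0, 0).
μ=-1: eigenvector (0, 0, 1).
μ=-2: eigenvector (-1, 1, 2).
P = [[1, 0, -1], [0, 0, 1], [0, 1, 2]], D = diag(-5, -1, -2), P⁻¹ = [[1, 1, 0], [0, -2, 1], [0, 1, 0]].
M³ = P·diag(-125, -1, -8)·P⁻¹ = [[-125, -117, 0], [0, -8, 0], [0, -14, -1]].
The requested entry is -8.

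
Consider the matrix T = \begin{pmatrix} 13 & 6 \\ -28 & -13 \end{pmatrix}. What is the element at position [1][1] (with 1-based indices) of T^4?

1

Characteristic polynomial: r^2 - 1 = (r - 1)(r + 1), so the eigenvalues are -1, 1.
r=1: eigenvector (1, -2).
r=-1: eigenvector (-3, 7).
P = [[1, -3], [-2, 7]], D = diag(1, -1), P⁻¹ = [[7, 3], [2, 1]].
T⁴ = P·diag(1, 1)·P⁻¹ = [[1, 0], [0, 1]].
The requested entry is 1.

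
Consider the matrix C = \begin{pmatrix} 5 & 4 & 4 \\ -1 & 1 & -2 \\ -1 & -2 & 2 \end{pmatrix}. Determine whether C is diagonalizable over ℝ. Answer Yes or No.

Characteristic polynomial: p(t) = t^3 - 8t^2 + 21t - 18 = (t - 3)^2(t - 2).
t = 3 has algebraic multiplicity 2; rank(C − 3I) = 2, so geometric multiplicity = 1.
Geometric multiplicity < algebraic multiplicity, so C is not diagonalizable.

No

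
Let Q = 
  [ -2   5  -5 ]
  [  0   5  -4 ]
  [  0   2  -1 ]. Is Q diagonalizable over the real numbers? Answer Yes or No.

Yes

Characteristic polynomial: p(t) = t^3 - 2t^2 - 5t + 6 = (t - 3)(t - 1)(t + 2).
All 3 eigenvalues are distinct, so Q is diagonalizable.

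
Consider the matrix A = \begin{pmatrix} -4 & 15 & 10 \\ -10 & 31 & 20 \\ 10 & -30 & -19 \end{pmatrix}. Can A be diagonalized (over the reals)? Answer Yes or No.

Yes

Characteristic polynomial: p(s) = s^3 - 8s^2 + 13s - 6 = (s - 6)(s - 1)^2.
s = 1 has algebraic multiplicity 2; rank(A − 1I) = 1, so geometric multiplicity = 2.
Every eigenvalue has geometric = algebraic multiplicity, so A is diagonalizable.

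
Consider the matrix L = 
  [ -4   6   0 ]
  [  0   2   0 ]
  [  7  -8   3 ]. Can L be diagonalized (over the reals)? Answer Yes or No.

Yes

Characteristic polynomial: p(λ) = λ^3 - λ^2 - 14λ + 24 = (λ - 3)(λ - 2)(λ + 4).
All 3 eigenvalues are distinct, so L is diagonalizable.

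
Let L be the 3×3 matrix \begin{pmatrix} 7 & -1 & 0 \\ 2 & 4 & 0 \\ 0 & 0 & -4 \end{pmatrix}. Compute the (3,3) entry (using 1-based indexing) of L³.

-64

Characteristic polynomial: t^3 - 7t^2 - 14t + 120 = (t - 6)(t - 5)(t + 4), so the eigenvalues are -4, 5, 6.
t=5: eigenvector (-1, -2, 0).
t=-4: eigenvector (0, 0, 1).
t=6: eigenvector (1, 1, 0).
P = [[-1, 0, 1], [-2, 0, 1], [0, 1, 0]], D = diag(5, -4, 6), P⁻¹ = [[1, -1, 0], [0, 0, 1], [2, -1, 0]].
L³ = P·diag(125, -64, 216)·P⁻¹ = [[307, -91, 0], [182, 34, 0], [0, 0, -64]].
The requested entry is -64.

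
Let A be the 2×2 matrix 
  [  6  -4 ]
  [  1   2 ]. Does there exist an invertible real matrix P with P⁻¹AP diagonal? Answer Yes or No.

No

Characteristic polynomial: p(r) = r^2 - 8r + 16 = (r - 4)^2.
r = 4 has algebraic multiplicity 2; rank(A − 4I) = 1, so geometric multiplicity = 1.
Geometric multiplicity < algebraic multiplicity, so A is not diagonalizable.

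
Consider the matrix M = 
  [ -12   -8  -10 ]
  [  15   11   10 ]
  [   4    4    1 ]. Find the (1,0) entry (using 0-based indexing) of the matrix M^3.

Characteristic polynomial: s^3 - 13s + 12 = (s - 3)(s - 1)(s + 4), so the eigenvalues are -4, 1, 3.
s=1: eigenvector (-2, 2, 1).
s=3: eigenvector (-4, 5, 2).
s=-4: eigenvector (1, -1, 0).
P = [[-2, -4, 1], [2, 5, -1], [1, 2, 0]], D = diag(1, 3, -4), P⁻¹ = [[-2, -2, 1], [1, 1, 0], [1, 0, 2]].
M³ = P·diag(1, 27, -64)·P⁻¹ = [[-168, -104, -130], [195, 131, 130], [52, 52, 1]].
The requested entry is 195.

195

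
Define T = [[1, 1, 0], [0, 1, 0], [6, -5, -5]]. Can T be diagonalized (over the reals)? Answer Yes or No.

Characteristic polynomial: p(λ) = λ^3 + 3λ^2 - 9λ + 5 = (λ - 1)^2(λ + 5).
λ = 1 has algebraic multiplicity 2; rank(T − 1I) = 2, so geometric multiplicity = 1.
Geometric multiplicity < algebraic multiplicity, so T is not diagonalizable.

No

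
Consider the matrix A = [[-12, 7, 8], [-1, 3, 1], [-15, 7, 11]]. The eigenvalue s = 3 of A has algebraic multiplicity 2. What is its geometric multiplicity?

A − 3I = [[-15, 7, 8], [-1, 0, 1], [-15, 7, 8]].
This matrix has rank 2, so its null space has dimension 3 − 2 = 1.

1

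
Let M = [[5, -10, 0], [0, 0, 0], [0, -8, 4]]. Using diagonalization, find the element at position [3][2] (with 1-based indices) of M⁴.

-512

Characteristic polynomial: r^3 - 9r^2 + 20r = r(r - 5)(r - 4), so the eigenvalues are 0, 4, 5.
r=5: eigenvector (1, 0, 0).
r=4: eigenvector (0, 0, 1).
r=0: eigenvector (2, 1, 2).
P = [[1, 0, 2], [0, 0, 1], [0, 1, 2]], D = diag(5, 4, 0), P⁻¹ = [[1, -2, 0], [0, -2, 1], [0, 1, 0]].
M⁴ = P·diag(625, 256, 0)·P⁻¹ = [[625, -1250, 0], [0, 0, 0], [0, -512, 256]].
The requested entry is -512.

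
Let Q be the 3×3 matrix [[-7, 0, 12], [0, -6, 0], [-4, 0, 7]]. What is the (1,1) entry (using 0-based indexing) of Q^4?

1296

Characteristic polynomial: r^3 + 6r^2 - r - 6 = (r - 1)(r + 1)(r + 6), so the eigenvalues are -6, -1, 1.
r=1: eigenvector (-3, 0, -2).
r=-6: eigenvector (0, 1, 0).
r=-1: eigenvector (2, 0, 1).
P = [[-3, 0, 2], [0, 1, 0], [-2, 0, 1]], D = diag(1, -6, -1), P⁻¹ = [[1, 0, -2], [0, 1, 0], [2, 0, -3]].
Q⁴ = P·diag(1, 1296, 1)·P⁻¹ = [[1, 0, 0], [0, 1296, 0], [0, 0, 1]].
The requested entry is 1296.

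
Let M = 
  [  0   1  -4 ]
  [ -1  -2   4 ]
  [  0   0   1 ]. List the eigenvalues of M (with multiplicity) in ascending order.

Characteristic polynomial: p(t) = t^3 + t^2 - t - 1 = (t - 1)(t + 1)^2.
Roots (with multiplicity): -1, -1, 1.

-1, -1, 1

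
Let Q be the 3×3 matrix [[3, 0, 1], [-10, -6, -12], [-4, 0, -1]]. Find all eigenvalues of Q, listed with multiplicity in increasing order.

Characteristic polynomial: p(s) = s^3 + 4s^2 - 11s + 6 = (s - 1)^2(s + 6).
Roots (with multiplicity): -6, 1, 1.

-6, 1, 1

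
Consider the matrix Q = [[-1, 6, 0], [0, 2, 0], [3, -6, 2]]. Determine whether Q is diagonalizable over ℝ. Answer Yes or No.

Yes

Characteristic polynomial: p(s) = s^3 - 3s^2 + 4 = (s - 2)^2(s + 1).
s = 2 has algebraic multiplicity 2; rank(Q − 2I) = 1, so geometric multiplicity = 2.
Every eigenvalue has geometric = algebraic multiplicity, so Q is diagonalizable.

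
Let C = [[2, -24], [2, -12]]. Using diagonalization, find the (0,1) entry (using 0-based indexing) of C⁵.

-81024

Characteristic polynomial: t^2 + 10t + 24 = (t + 4)(t + 6), so the eigenvalues are -6, -4.
t=-4: eigenvector (4, 1).
t=-6: eigenvector (3, 1).
P = [[4, 3], [1, 1]], D = diag(-4, -6), P⁻¹ = [[1, -3], [-1, 4]].
C⁵ = P·diag(-1024, -7776)·P⁻¹ = [[19232, -81024], [6752, -28032]].
The requested entry is -81024.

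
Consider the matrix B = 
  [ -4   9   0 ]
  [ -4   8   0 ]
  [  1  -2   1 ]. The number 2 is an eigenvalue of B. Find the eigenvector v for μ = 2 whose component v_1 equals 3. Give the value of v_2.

2

B − 2I = [[-6, 9, 0], [-4, 6, 0], [1, -2, -1]].
Solving (B − 2I)v = 0 gives the eigenspace spanned by (3, 2, -1).
With v_1 = 3, v = (3, 2, -1), so v_2 = 2.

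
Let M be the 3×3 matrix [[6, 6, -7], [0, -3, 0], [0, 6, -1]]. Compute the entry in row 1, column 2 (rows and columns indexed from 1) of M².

-24

Characteristic polynomial: r^3 - 2r^2 - 21r - 18 = (r - 6)(r + 1)(r + 3), so the eigenvalues are -3, -1, 6.
r=6: eigenvector (1, 0, 0).
r=-3: eigenvector (-3, 1, -3).
r=-1: eigenvector (1, 0, 1).
P = [[1, -3, 1], [0, 1, 0], [0, -3, 1]], D = diag(6, -3, -1), P⁻¹ = [[1, 0, -1], [0, 1, 0], [0, 3, 1]].
M² = P·diag(36, 9, 1)·P⁻¹ = [[36, -24, -35], [0, 9, 0], [0, -24, 1]].
The requested entry is -24.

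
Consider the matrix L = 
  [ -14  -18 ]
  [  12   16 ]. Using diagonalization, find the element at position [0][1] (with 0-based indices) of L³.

-216

Characteristic polynomial: s^2 - 2s - 8 = (s - 4)(s + 2), so the eigenvalues are -2, 4.
s=-2: eigenvector (3, -2).
s=4: eigenvector (1, -1).
P = [[3, 1], [-2, -1]], D = diag(-2, 4), P⁻¹ = [[1, 1], [-2, -3]].
L³ = P·diag(-8, 64)·P⁻¹ = [[-152, -216], [144, 208]].
The requested entry is -216.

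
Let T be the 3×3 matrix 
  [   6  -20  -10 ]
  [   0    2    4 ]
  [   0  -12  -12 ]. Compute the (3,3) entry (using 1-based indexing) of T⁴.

Characteristic polynomial: s^3 + 4s^2 - 36s - 144 = (s - 6)(s + 4)(s + 6), so the eigenvalues are -6, -4, 6.
s=6: eigenvector (1, 0, 0).
s=-6: eigenvector (0, 1, -2).
s=-4: eigenvector (1, 2, -3).
P = [[1, 0, 1], [0, 1, 2], [0, -2, -3]], D = diag(6, -6, -4), P⁻¹ = [[1, -2, -1], [0, -3, -2], [0, 2, 1]].
T⁴ = P·diag(1296, 1296, 256)·P⁻¹ = [[1296, -2080, -1040], [0, -2864, -2080], [0, 6240, 4416]].
The requested entry is 4416.

4416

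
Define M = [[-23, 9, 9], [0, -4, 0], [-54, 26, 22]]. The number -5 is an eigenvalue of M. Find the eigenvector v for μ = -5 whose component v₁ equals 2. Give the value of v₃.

4

M + 5I = [[-18, 9, 9], [0, 1, 0], [-54, 26, 27]].
Solving (M + 5I)v = 0 gives the eigenspace spanned by (2, 0, 4).
With v₁ = 2, v = (2, 0, 4), so v₃ = 4.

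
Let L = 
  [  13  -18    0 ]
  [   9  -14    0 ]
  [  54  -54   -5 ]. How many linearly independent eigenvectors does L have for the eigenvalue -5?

L + 5I = [[18, -18, 0], [9, -9, 0], [54, -54, 0]].
This matrix has rank 1, so its null space has dimension 3 − 1 = 2.

2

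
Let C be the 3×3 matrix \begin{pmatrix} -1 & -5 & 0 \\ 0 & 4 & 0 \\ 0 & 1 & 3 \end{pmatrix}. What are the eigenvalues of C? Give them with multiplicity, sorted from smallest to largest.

-1, 3, 4

Characteristic polynomial: p(t) = t^3 - 6t^2 + 5t + 12 = (t - 4)(t - 3)(t + 1).
Roots (with multiplicity): -1, 3, 4.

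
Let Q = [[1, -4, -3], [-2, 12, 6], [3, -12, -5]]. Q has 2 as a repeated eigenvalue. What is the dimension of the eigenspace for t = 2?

Q − 2I = [[-1, -4, -3], [-2, 10, 6], [3, -12, -7]].
This matrix has rank 2, so its null space has dimension 3 − 2 = 1.

1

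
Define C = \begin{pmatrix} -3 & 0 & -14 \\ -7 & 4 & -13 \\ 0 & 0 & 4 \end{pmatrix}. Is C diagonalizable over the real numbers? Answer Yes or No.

Characteristic polynomial: p(λ) = λ^3 - 5λ^2 - 8λ + 48 = (λ - 4)^2(λ + 3).
λ = 4 has algebraic multiplicity 2; rank(C − 4I) = 2, so geometric multiplicity = 1.
Geometric multiplicity < algebraic multiplicity, so C is not diagonalizable.

No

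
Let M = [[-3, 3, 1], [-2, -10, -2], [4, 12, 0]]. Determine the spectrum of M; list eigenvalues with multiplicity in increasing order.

-5, -4, -4

Characteristic polynomial: p(s) = s^3 + 13s^2 + 56s + 80 = (s + 4)^2(s + 5).
Roots (with multiplicity): -5, -4, -4.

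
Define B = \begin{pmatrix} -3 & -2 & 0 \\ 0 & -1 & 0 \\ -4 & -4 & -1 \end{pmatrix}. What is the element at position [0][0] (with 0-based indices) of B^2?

Characteristic polynomial: μ^3 + 5μ^2 + 7μ + 3 = (μ + 1)^2(μ + 3), so the eigenvalues are -3, -1, -1.
μ=-1: eigenvector (1, -1, -1).
μ=-3: eigenvector (1, 0, 2).
μ=-1: eigenvector (0, 0, 1).
P = [[1, 1, 0], [-1, 0, 0], [-1, 2, 1]], D = diag(-1, -3, -1), P⁻¹ = [[0, -1, 0], [1, 1, 0], [-2, -3, 1]].
B² = P·diag(1, 9, 1)·P⁻¹ = [[9, 8, 0], [0, 1, 0], [16, 16, 1]].
The requested entry is 9.

9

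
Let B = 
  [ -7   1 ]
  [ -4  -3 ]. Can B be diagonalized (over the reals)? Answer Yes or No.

Characteristic polynomial: p(μ) = μ^2 + 10μ + 25 = (μ + 5)^2.
μ = -5 has algebraic multiplicity 2; rank(B + 5I) = 1, so geometric multiplicity = 1.
Geometric multiplicity < algebraic multiplicity, so B is not diagonalizable.

No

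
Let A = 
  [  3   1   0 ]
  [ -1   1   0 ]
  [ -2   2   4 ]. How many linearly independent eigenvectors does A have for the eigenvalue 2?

1

A − 2I = [[1, 1, 0], [-1, -1, 0], [-2, 2, 2]].
This matrix has rank 2, so its null space has dimension 3 − 2 = 1.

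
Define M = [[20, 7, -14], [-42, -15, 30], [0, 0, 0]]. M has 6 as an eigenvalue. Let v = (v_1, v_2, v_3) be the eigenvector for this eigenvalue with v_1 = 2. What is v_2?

-4

M − 6I = [[14, 7, -14], [-42, -21, 30], [0, 0, -6]].
Solving (M − 6I)v = 0 gives the eigenspace spanned by (2, -4, 0).
With v_1 = 2, v = (2, -4, 0), so v_2 = -4.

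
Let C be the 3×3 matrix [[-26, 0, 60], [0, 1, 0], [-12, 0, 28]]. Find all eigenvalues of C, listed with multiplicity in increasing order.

Characteristic polynomial: p(s) = s^3 - 3s^2 - 6s + 8 = (s - 4)(s - 1)(s + 2).
Roots (with multiplicity): -2, 1, 4.

-2, 1, 4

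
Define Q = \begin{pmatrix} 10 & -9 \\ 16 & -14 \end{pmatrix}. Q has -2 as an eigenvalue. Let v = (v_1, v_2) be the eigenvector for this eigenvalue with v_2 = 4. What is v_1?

3

Q + 2I = [[12, -9], [16, -12]].
Solving (Q + 2I)v = 0 gives the eigenspace spanned by (3, 4).
With v_2 = 4, v = (3, 4), so v_1 = 3.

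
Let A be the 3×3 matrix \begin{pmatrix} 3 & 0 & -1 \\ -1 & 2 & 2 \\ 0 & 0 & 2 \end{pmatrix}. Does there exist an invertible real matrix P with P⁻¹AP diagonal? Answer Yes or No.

No

Characteristic polynomial: p(λ) = λ^3 - 7λ^2 + 16λ - 12 = (λ - 3)(λ - 2)^2.
λ = 2 has algebraic multiplicity 2; rank(A − 2I) = 2, so geometric multiplicity = 1.
Geometric multiplicity < algebraic multiplicity, so A is not diagonalizable.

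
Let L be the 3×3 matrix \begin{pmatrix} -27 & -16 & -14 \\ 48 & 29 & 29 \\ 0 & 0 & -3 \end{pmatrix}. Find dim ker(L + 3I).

1

L + 3I = [[-24, -16, -14], [48, 32, 29], [0, 0, 0]].
This matrix has rank 2, so its null space has dimension 3 − 2 = 1.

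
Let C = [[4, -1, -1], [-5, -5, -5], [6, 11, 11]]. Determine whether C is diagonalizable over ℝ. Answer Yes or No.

No

Characteristic polynomial: p(t) = t^3 - 10t^2 + 25t = t(t - 5)^2.
t = 5 has algebraic multiplicity 2; rank(C − 5I) = 2, so geometric multiplicity = 1.
Geometric multiplicity < algebraic multiplicity, so C is not diagonalizable.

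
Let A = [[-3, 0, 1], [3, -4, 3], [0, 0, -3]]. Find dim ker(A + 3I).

1

A + 3I = [[0, 0, 1], [3, -1, 3], [0, 0, 0]].
This matrix has rank 2, so its null space has dimension 3 − 2 = 1.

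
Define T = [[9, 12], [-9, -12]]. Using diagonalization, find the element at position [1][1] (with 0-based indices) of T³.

Characteristic polynomial: μ^2 + 3μ = μ(μ + 3), so the eigenvalues are -3, 0.
μ=-3: eigenvector (-1, 1).
μ=0: eigenvector (4, -3).
P = [[-1, 4], [1, -3]], D = diag(-3, 0), P⁻¹ = [[3, 4], [1, 1]].
T³ = P·diag(-27, 0)·P⁻¹ = [[81, 108], [-81, -108]].
The requested entry is -108.

-108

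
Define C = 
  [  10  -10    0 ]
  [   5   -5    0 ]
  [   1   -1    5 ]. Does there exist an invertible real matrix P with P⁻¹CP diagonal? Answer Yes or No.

Characteristic polynomial: p(s) = s^3 - 10s^2 + 25s = s(s - 5)^2.
s = 5 has algebraic multiplicity 2; rank(C − 5I) = 2, so geometric multiplicity = 1.
Geometric multiplicity < algebraic multiplicity, so C is not diagonalizable.

No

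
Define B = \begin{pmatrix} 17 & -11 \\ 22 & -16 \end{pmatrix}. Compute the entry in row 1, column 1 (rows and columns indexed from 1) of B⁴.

Characteristic polynomial: s^2 - s - 30 = (s - 6)(s + 5), so the eigenvalues are -5, 6.
s=-5: eigenvector (1, 2).
s=6: eigenvector (1, 1).
P = [[1, 1], [2, 1]], D = diag(-5, 6), P⁻¹ = [[-1, 1], [2, -1]].
B⁴ = P·diag(625, 1296)·P⁻¹ = [[1967, -671], [1342, -46]].
The requested entry is 1967.

1967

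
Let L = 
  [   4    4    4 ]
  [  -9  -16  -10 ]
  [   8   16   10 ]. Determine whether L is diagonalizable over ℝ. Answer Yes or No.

No

Characteristic polynomial: p(t) = t^3 + 2t^2 - 20t + 24 = (t - 2)^2(t + 6).
t = 2 has algebraic multiplicity 2; rank(L − 2I) = 2, so geometric multiplicity = 1.
Geometric multiplicity < algebraic multiplicity, so L is not diagonalizable.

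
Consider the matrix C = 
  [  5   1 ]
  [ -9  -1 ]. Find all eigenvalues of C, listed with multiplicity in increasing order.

Characteristic polynomial: p(μ) = μ^2 - 4μ + 4 = (μ - 2)^2.
Roots (with multiplicity): 2, 2.

2, 2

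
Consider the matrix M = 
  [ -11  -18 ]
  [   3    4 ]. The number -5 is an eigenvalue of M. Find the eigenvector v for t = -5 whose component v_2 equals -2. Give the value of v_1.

M + 5I = [[-6, -18], [3, 9]].
Solving (M + 5I)v = 0 gives the eigenspace spanned by (6, -2).
With v_2 = -2, v = (6, -2), so v_1 = 6.

6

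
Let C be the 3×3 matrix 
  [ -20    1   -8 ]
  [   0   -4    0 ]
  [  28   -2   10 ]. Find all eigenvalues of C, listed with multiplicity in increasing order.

-6, -4, -4

Characteristic polynomial: p(t) = t^3 + 14t^2 + 64t + 96 = (t + 4)^2(t + 6).
Roots (with multiplicity): -6, -4, -4.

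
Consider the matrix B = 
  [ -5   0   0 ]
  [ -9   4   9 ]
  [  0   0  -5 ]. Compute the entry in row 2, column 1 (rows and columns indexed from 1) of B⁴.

Characteristic polynomial: r^3 + 6r^2 - 15r - 100 = (r - 4)(r + 5)^2, so the eigenvalues are -5, -5, 4.
r=-5: eigenvector (1, 0, 1).
r=-5: eigenvector (0, -1, 1).
r=4: eigenvector (0, 1, 0).
P = [[1, 0, 0], [0, -1, 1], [1, 1, 0]], D = diag(-5, -5, 4), P⁻¹ = [[1, 0, 0], [-1, 0, 1], [-1, 1, 1]].
B⁴ = P·diag(625, 625, 256)·P⁻¹ = [[625, 0, 0], [369, 256, -369], [0, 0, 625]].
The requested entry is 369.

369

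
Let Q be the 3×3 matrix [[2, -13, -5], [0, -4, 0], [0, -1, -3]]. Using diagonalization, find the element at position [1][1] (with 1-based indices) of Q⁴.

Characteristic polynomial: λ^3 + 5λ^2 - 2λ - 24 = (λ - 2)(λ + 3)(λ + 4), so the eigenvalues are -4, -3, 2.
λ=2: eigenvector (1, 0, 0).
λ=-4: eigenvector (3, 1, 1).
λ=-3: eigenvector (-1, 0, -1).
P = [[1, 3, -1], [0, 1, 0], [0, 1, -1]], D = diag(2, -4, -3), P⁻¹ = [[1, -2, -1], [0, 1, 0], [0, 1, -1]].
Q⁴ = P·diag(16, 256, 81)·P⁻¹ = [[16, 655, 65], [0, 256, 0], [0, 175, 81]].
The requested entry is 16.

16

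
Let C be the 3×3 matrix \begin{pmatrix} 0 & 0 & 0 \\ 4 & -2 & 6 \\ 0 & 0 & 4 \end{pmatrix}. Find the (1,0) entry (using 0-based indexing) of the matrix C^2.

-8

Characteristic polynomial: λ^3 - 2λ^2 - 8λ = λ(λ - 4)(λ + 2), so the eigenvalues are -2, 0, 4.
λ=0: eigenvector (1, 2, 0).
λ=4: eigenvector (0, 1, 1).
λ=-2: eigenvector (0, 1, 0).
P = [[1, 0, 0], [2, 1, 1], [0, 1, 0]], D = diag(0, 4, -2), P⁻¹ = [[1, 0, 0], [0, 0, 1], [-2, 1, -1]].
C² = P·diag(0, 16, 4)·P⁻¹ = [[0, 0, 0], [-8, 4, 12], [0, 0, 16]].
The requested entry is -8.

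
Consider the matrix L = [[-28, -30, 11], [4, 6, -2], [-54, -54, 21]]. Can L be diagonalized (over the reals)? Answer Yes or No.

Yes

Characteristic polynomial: p(s) = s^3 + s^2 - 24s + 36 = (s - 3)(s - 2)(s + 6).
All 3 eigenvalues are distinct, so L is diagonalizable.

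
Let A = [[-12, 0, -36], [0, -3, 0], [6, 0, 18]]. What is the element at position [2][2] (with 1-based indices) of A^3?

Characteristic polynomial: s^3 - 3s^2 - 18s = s(s - 6)(s + 3), so the eigenvalues are -3, 0, 6.
s=0: eigenvector (3, 0, -1).
s=-3: eigenvector (0, 1, 0).
s=6: eigenvector (-2, 0, 1).
P = [[3, 0, -2], [0, 1, 0], [-1, 0, 1]], D = diag(0, -3, 6), P⁻¹ = [[1, 0, 2], [0, 1, 0], [1, 0, 3]].
A³ = P·diag(0, -27, 216)·P⁻¹ = [[-432, 0, -1296], [0, -27, 0], [216, 0, 648]].
The requested entry is -27.

-27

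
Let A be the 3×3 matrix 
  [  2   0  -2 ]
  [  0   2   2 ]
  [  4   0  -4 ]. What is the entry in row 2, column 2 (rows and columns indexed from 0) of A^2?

Characteristic polynomial: λ^3 - 4λ = λ(λ - 2)(λ + 2), so the eigenvalues are -2, 0, 2.
λ=-2: eigenvector (1, -1, 2).
λ=2: eigenvector (0, 1, 0).
λ=0: eigenvector (-1, 1, -1).
P = [[1, 0, -1], [-1, 1, 1], [2, 0, -1]], D = diag(-2, 2, 0), P⁻¹ = [[-1, 0, 1], [1, 1, 0], [-2, 0, 1]].
A² = P·diag(4, 4, 0)·P⁻¹ = [[-4, 0, 4], [8, 4, -4], [-8, 0, 8]].
The requested entry is 8.

8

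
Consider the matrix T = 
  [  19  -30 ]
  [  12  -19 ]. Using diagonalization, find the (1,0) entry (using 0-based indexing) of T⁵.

12

Characteristic polynomial: μ^2 - 1 = (μ - 1)(μ + 1), so the eigenvalues are -1, 1.
μ=-1: eigenvector (-3, -2).
μ=1: eigenvector (-5, -3).
P = [[-3, -5], [-2, -3]], D = diag(-1, 1), P⁻¹ = [[3, -5], [-2, 3]].
T⁵ = P·diag(-1, 1)·P⁻¹ = [[19, -30], [12, -19]].
The requested entry is 12.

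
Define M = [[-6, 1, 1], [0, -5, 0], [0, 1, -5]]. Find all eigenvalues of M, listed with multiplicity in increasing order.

-6, -5, -5

Characteristic polynomial: p(λ) = λ^3 + 16λ^2 + 85λ + 150 = (λ + 5)^2(λ + 6).
Roots (with multiplicity): -6, -5, -5.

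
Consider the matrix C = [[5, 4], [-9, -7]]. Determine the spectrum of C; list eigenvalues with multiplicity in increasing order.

-1, -1

Characteristic polynomial: p(t) = t^2 + 2t + 1 = (t + 1)^2.
Roots (with multiplicity): -1, -1.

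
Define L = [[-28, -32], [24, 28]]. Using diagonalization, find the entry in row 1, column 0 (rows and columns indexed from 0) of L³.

384

Characteristic polynomial: r^2 - 16 = (r - 4)(r + 4), so the eigenvalues are -4, 4.
r=-4: eigenvector (4, -3).
r=4: eigenvector (-1, 1).
P = [[4, -1], [-3, 1]], D = diag(-4, 4), P⁻¹ = [[1, 1], [3, 4]].
L³ = P·diag(-64, 64)·P⁻¹ = [[-448, -512], [384, 448]].
The requested entry is 384.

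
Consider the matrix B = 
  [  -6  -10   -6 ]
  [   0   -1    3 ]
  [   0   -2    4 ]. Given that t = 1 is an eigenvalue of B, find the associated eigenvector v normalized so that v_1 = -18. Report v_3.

B − 1I = [[-7, -10, -6], [0, -2, 3], [0, -2, 3]].
Solving (B − 1I)v = 0 gives the eigenspace spanned by (-18, 9, 6).
With v_1 = -18, v = (-18, 9, 6), so v_3 = 6.

6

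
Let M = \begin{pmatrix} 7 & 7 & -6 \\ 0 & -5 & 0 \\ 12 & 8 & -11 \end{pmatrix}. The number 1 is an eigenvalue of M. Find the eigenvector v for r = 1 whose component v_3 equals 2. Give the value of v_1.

2

M − 1I = [[6, 7, -6], [0, -6, 0], [12, 8, -12]].
Solving (M − 1I)v = 0 gives the eigenspace spanned by (2, 0, 2).
With v_3 = 2, v = (2, 0, 2), so v_1 = 2.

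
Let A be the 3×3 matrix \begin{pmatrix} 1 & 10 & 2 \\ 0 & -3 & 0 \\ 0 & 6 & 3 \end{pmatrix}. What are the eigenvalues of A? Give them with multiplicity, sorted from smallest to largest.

Characteristic polynomial: p(t) = t^3 - t^2 - 9t + 9 = (t - 3)(t - 1)(t + 3).
Roots (with multiplicity): -3, 1, 3.

-3, 1, 3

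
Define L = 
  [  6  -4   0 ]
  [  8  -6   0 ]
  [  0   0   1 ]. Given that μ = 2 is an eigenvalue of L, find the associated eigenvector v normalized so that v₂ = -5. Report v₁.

L − 2I = [[4, -4, 0], [8, -8, 0], [0, 0, -1]].
Solving (L − 2I)v = 0 gives the eigenspace spanned by (-5, -5, 0).
With v₂ = -5, v = (-5, -5, 0), so v₁ = -5.

-5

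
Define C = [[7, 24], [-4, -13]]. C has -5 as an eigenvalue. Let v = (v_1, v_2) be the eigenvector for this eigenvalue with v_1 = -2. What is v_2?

C + 5I = [[12, 24], [-4, -8]].
Solving (C + 5I)v = 0 gives the eigenspace spanned by (-2, 1).
With v_1 = -2, v = (-2, 1), so v_2 = 1.

1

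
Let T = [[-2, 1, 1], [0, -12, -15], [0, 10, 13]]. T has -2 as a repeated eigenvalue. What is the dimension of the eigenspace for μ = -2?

1

T + 2I = [[0, 1, 1], [0, -10, -15], [0, 10, 15]].
This matrix has rank 2, so its null space has dimension 3 − 2 = 1.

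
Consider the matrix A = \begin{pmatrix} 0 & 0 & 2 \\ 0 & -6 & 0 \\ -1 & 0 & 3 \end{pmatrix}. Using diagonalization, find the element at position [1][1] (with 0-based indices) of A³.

-216

Characteristic polynomial: s^3 + 3s^2 - 16s + 12 = (s - 2)(s - 1)(s + 6), so the eigenvalues are -6, 1, 2.
s=1: eigenvector (2, 0, 1).
s=-6: eigenvector (0, 1, 0).
s=2: eigenvector (1, 0, 1).
P = [[2, 0, 1], [0, 1, 0], [1, 0, 1]], D = diag(1, -6, 2), P⁻¹ = [[1, 0, -1], [0, 1, 0], [-1, 0, 2]].
A³ = P·diag(1, -216, 8)·P⁻¹ = [[-6, 0, 14], [0, -216, 0], [-7, 0, 15]].
The requested entry is -216.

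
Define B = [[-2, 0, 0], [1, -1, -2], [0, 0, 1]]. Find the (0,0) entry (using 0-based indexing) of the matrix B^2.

Characteristic polynomial: t^3 + 2t^2 - t - 2 = (t - 1)(t + 1)(t + 2), so the eigenvalues are -2, -1, 1.
t=1: eigenvector (0, -1, 1).
t=-1: eigenvector (0, 1, 0).
t=-2: eigenvector (1, -1, 0).
P = [[0, 0, 1], [-1, 1, -1], [1, 0, 0]], D = diag(1, -1, -2), P⁻¹ = [[0, 0, 1], [1, 1, 1], [1, 0, 0]].
B² = P·diag(1, 1, 4)·P⁻¹ = [[4, 0, 0], [-3, 1, 0], [0, 0, 1]].
The requested entry is 4.

4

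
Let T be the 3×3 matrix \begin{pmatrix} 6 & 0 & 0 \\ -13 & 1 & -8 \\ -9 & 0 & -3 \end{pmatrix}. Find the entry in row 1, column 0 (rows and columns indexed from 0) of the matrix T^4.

-1135

Characteristic polynomial: λ^3 - 4λ^2 - 15λ + 18 = (λ - 6)(λ - 1)(λ + 3), so the eigenvalues are -3, 1, 6.
λ=6: eigenvector (1, -1, -1).
λ=-3: eigenvector (0, 2, 1).
λ=1: eigenvector (0, 1, 0).
P = [[1, 0, 0], [-1, 2, 1], [-1, 1, 0]], D = diag(6, -3, 1), P⁻¹ = [[1, 0, 0], [1, 0, 1], [-1, 1, -2]].
T⁴ = P·diag(1296, 81, 1)·P⁻¹ = [[1296, 0, 0], [-1135, 1, 160], [-1215, 0, 81]].
The requested entry is -1135.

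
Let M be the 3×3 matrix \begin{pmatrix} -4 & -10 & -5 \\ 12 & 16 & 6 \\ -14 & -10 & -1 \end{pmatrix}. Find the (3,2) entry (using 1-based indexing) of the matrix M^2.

Characteristic polynomial: s^3 - 11s^2 + 34s - 24 = (s - 6)(s - 4)(s - 1), so the eigenvalues are 1, 4, 6.
s=4: eigenvector (0, 1, -2).
s=6: eigenvector (1, 0, -2).
s=1: eigenvector (1, -2, 3).
P = [[0, 1, 1], [1, 0, -2], [-2, -2, 3]], D = diag(4, 6, 1), P⁻¹ = [[4, 5, 2], [-1, -2, -1], [2, 2, 1]].
M² = P·diag(16, 36, 1)·P⁻¹ = [[-34, -70, -35], [60, 76, 30], [-50, -10, 11]].
The requested entry is -10.

-10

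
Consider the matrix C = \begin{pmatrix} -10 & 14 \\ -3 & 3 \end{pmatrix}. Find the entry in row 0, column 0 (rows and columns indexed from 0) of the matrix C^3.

Characteristic polynomial: t^2 + 7t + 12 = (t + 3)(t + 4), so the eigenvalues are -4, -3.
t=-4: eigenvector (7, 3).
t=-3: eigenvector (2, 1).
P = [[7, 2], [3, 1]], D = diag(-4, -3), P⁻¹ = [[1, -2], [-3, 7]].
C³ = P·diag(-64, -27)·P⁻¹ = [[-286, 518], [-111, 195]].
The requested entry is -286.

-286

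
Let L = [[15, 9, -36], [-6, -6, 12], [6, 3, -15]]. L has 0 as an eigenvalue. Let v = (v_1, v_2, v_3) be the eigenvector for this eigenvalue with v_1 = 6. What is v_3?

2

L = [[15, 9, -36], [-6, -6, 12], [6, 3, -15]].
Solving (L)v = 0 gives the eigenspace spanned by (6, -2, 2).
With v_1 = 6, v = (6, -2, 2), so v_3 = 2.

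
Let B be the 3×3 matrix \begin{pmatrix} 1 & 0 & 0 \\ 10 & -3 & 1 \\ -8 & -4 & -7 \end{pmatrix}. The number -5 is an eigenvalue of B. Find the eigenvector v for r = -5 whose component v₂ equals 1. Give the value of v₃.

-2

B + 5I = [[6, 0, 0], [10, 2, 1], [-8, -4, -2]].
Solving (B + 5I)v = 0 gives the eigenspace spanned by (0, 1, -2).
With v₂ = 1, v = (0, 1, -2), so v₃ = -2.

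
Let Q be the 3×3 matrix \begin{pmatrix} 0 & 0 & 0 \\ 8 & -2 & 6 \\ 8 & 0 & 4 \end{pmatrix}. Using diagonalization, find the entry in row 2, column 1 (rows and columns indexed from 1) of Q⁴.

Characteristic polynomial: λ^3 - 2λ^2 - 8λ = λ(λ - 4)(λ + 2), so the eigenvalues are -2, 0, 4.
λ=0: eigenvector (1, -2, -2).
λ=-2: eigenvector (0, 1, 0).
λ=4: eigenvector (0, 1, 1).
P = [[1, 0, 0], [-2, 1, 1], [-2, 0, 1]], D = diag(0, -2, 4), P⁻¹ = [[1, 0, 0], [0, 1, -1], [2, 0, 1]].
Q⁴ = P·diag(0, 16, 256)·P⁻¹ = [[0, 0, 0], [512, 16, 240], [512, 0, 256]].
The requested entry is 512.

512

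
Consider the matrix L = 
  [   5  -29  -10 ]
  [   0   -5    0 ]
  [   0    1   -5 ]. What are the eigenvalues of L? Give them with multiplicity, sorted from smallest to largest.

Characteristic polynomial: p(λ) = λ^3 + 5λ^2 - 25λ - 125 = (λ - 5)(λ + 5)^2.
Roots (with multiplicity): -5, -5, 5.

-5, -5, 5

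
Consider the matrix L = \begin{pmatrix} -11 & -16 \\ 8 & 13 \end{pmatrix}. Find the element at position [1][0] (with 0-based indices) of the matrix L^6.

14896

Characteristic polynomial: μ^2 - 2μ - 15 = (μ - 5)(μ + 3), so the eigenvalues are -3, 5.
μ=5: eigenvector (-1, 1).
μ=-3: eigenvector (-2, 1).
P = [[-1, -2], [1, 1]], D = diag(5, -3), P⁻¹ = [[1, 2], [-1, -1]].
L⁶ = P·diag(15625, 729)·P⁻¹ = [[-14167, -29792], [14896, 30521]].
The requested entry is 14896.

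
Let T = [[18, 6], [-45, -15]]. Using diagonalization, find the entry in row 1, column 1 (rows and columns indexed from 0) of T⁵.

-1215

Characteristic polynomial: λ^2 - 3λ = λ(λ - 3), so the eigenvalues are 0, 3.
λ=3: eigenvector (2, -5).
λ=0: eigenvector (1, -3).
P = [[2, 1], [-5, -3]], D = diag(3, 0), P⁻¹ = [[3, 1], [-5, -2]].
T⁵ = P·diag(243, 0)·P⁻¹ = [[1458, 486], [-3645, -1215]].
The requested entry is -1215.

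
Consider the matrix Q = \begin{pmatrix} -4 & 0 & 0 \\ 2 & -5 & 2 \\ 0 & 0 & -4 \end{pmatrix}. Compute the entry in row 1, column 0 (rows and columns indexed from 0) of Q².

Characteristic polynomial: t^3 + 13t^2 + 56t + 80 = (t + 4)^2(t + 5), so the eigenvalues are -5, -4, -4.
t=-4: eigenvector (1, 2, 0).
t=-5: eigenvector (0, 1, 0).
t=-4: eigenvector (0, 2, 1).
P = [[1, 0, 0], [2, 1, 2], [0, 0, 1]], D = diag(-4, -5, -4), P⁻¹ = [[1, 0, 0], [-2, 1, -2], [0, 0, 1]].
Q² = P·diag(16, 25, 16)·P⁻¹ = [[16, 0, 0], [-18, 25, -18], [0, 0, 16]].
The requested entry is -18.

-18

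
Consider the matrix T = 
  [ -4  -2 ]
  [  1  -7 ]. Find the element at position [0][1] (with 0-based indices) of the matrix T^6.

62062

Characteristic polynomial: μ^2 + 11μ + 30 = (μ + 5)(μ + 6), so the eigenvalues are -6, -5.
μ=-6: eigenvector (1, 1).
μ=-5: eigenvector (2, 1).
P = [[1, 2], [1, 1]], D = diag(-6, -5), P⁻¹ = [[-1, 2], [1, -1]].
T⁶ = P·diag(46656, 15625)·P⁻¹ = [[-15406, 62062], [-31031, 77687]].
The requested entry is 62062.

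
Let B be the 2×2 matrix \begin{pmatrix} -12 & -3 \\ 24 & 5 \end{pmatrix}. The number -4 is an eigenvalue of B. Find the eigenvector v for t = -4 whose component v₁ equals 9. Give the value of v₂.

-24

B + 4I = [[-8, -3], [24, 9]].
Solving (B + 4I)v = 0 gives the eigenspace spanned by (9, -24).
With v₁ = 9, v = (9, -24), so v₂ = -24.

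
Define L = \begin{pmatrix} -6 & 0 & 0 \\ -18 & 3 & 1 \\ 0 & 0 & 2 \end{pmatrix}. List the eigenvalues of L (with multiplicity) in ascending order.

Characteristic polynomial: p(r) = r^3 + r^2 - 24r + 36 = (r - 3)(r - 2)(r + 6).
Roots (with multiplicity): -6, 2, 3.

-6, 2, 3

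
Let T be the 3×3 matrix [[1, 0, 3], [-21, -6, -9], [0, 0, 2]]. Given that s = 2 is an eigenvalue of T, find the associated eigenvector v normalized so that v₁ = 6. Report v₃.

2

T − 2I = [[-1, 0, 3], [-21, -8, -9], [0, 0, 0]].
Solving (T − 2I)v = 0 gives the eigenspace spanned by (6, -18, 2).
With v₁ = 6, v = (6, -18, 2), so v₃ = 2.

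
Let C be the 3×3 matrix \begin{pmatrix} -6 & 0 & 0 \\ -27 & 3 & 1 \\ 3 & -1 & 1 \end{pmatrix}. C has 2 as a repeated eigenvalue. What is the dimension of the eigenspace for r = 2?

C − 2I = [[-8, 0, 0], [-27, 1, 1], [3, -1, -1]].
This matrix has rank 2, so its null space has dimension 3 − 2 = 1.

1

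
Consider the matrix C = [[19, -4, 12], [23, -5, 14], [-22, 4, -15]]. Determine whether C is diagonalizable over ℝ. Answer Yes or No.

No

Characteristic polynomial: p(μ) = μ^3 + μ^2 - 5μ + 3 = (μ - 1)^2(μ + 3).
μ = 1 has algebraic multiplicity 2; rank(C − 1I) = 2, so geometric multiplicity = 1.
Geometric multiplicity < algebraic multiplicity, so C is not diagonalizable.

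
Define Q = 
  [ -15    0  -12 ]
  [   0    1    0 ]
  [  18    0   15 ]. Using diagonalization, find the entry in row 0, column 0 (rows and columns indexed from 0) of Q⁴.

81

Characteristic polynomial: λ^3 - λ^2 - 9λ + 9 = (λ - 3)(λ - 1)(λ + 3), so the eigenvalues are -3, 1, 3.
λ=-3: eigenvector (1, 0, -1).
λ=3: eigenvector (-2, 0, 3).
λ=1: eigenvector (0, 1, 0).
P = [[1, -2, 0], [0, 0, 1], [-1, 3, 0]], D = diag(-3, 3, 1), P⁻¹ = [[3, 0, 2], [1, 0, 1], [0, 1, 0]].
Q⁴ = P·diag(81, 81, 1)·P⁻¹ = [[81, 0, 0], [0, 1, 0], [0, 0, 81]].
The requested entry is 81.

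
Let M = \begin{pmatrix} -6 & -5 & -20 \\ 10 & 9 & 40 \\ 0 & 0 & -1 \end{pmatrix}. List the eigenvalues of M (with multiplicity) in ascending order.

Characteristic polynomial: p(s) = s^3 - 2s^2 - 7s - 4 = (s - 4)(s + 1)^2.
Roots (with multiplicity): -1, -1, 4.

-1, -1, 4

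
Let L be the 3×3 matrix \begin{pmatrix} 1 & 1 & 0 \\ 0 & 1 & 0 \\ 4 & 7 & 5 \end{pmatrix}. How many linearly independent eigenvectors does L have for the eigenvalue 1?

1

L − 1I = [[0, 1, 0], [0, 0, 0], [4, 7, 4]].
This matrix has rank 2, so its null space has dimension 3 − 2 = 1.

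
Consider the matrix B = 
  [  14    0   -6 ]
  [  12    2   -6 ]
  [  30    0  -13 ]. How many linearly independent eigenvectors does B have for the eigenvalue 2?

2

B − 2I = [[12, 0, -6], [12, 0, -6], [30, 0, -15]].
This matrix has rank 1, so its null space has dimension 3 − 1 = 2.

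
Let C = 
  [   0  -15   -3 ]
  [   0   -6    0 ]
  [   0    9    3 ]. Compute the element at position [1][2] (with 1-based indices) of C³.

-459

Characteristic polynomial: s^3 + 3s^2 - 18s = s(s - 3)(s + 6), so the eigenvalues are -6, 0, 3.
s=-6: eigenvector (2, 1, -1).
s=0: eigenvector (1, 0, 0).
s=3: eigenvector (-1, 0, 1).
P = [[2, 1, -1], [1, 0, 0], [-1, 0, 1]], D = diag(-6, 0, 3), P⁻¹ = [[0, 1, 0], [1, -1, 1], [0, 1, 1]].
C³ = P·diag(-216, 0, 27)·P⁻¹ = [[0, -459, -27], [0, -216, 0], [0, 243, 27]].
The requested entry is -459.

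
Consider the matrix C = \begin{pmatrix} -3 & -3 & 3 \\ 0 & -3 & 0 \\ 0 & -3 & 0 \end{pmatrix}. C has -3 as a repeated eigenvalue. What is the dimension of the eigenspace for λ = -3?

2

C + 3I = [[0, -3, 3], [0, 0, 0], [0, -3, 3]].
This matrix has rank 1, so its null space has dimension 3 − 1 = 2.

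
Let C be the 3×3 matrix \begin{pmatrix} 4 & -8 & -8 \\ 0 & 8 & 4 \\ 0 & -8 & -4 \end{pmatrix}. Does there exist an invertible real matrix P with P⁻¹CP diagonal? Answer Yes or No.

Yes

Characteristic polynomial: p(λ) = λ^3 - 8λ^2 + 16λ = λ(λ - 4)^2.
λ = 4 has algebraic multiplicity 2; rank(C − 4I) = 1, so geometric multiplicity = 2.
Every eigenvalue has geometric = algebraic multiplicity, so C is diagonalizable.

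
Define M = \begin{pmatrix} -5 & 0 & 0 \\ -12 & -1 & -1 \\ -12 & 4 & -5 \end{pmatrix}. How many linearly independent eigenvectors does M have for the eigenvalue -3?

1

M + 3I = [[-2, 0, 0], [-12, 2, -1], [-12, 4, -2]].
This matrix has rank 2, so its null space has dimension 3 − 2 = 1.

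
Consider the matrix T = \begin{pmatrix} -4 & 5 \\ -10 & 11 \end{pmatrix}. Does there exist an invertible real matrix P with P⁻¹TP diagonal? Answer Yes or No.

Characteristic polynomial: p(r) = r^2 - 7r + 6 = (r - 6)(r - 1).
All 2 eigenvalues are distinct, so T is diagonalizable.

Yes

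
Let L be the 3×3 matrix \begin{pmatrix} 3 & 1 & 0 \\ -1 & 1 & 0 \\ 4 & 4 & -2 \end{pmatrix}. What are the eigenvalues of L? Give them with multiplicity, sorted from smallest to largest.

-2, 2, 2

Characteristic polynomial: p(s) = s^3 - 2s^2 - 4s + 8 = (s - 2)^2(s + 2).
Roots (with multiplicity): -2, 2, 2.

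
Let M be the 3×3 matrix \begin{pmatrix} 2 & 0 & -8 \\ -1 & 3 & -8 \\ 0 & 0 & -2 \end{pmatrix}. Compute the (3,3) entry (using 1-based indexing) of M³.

-8

Characteristic polynomial: r^3 - 3r^2 - 4r + 12 = (r - 3)(r - 2)(r + 2), so the eigenvalues are -2, 2, 3.
r=-2: eigenvector (2, 2, 1).
r=3: eigenvector (0, 1, 0).
r=2: eigenvector (1, 1, 0).
P = [[2, 0, 1], [2, 1, 1], [1, 0, 0]], D = diag(-2, 3, 2), P⁻¹ = [[0, 0, 1], [-1, 1, 0], [1, 0, -2]].
M³ = P·diag(-8, 27, 8)·P⁻¹ = [[8, 0, -32], [-19, 27, -32], [0, 0, -8]].
The requested entry is -8.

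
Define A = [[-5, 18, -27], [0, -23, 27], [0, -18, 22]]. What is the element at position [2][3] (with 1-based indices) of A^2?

-27

Characteristic polynomial: λ^3 + 6λ^2 - 15λ - 100 = (λ - 4)(λ + 5)^2, so the eigenvalues are -5, -5, 4.
λ=4: eigenvector (1, -1, -1).
λ=-5: eigenvector (-2, 3, 2).
λ=-5: eigenvector (1, 0, 0).
P = [[1, -2, 1], [-1, 3, 0], [-1, 2, 0]], D = diag(4, -5, -5), P⁻¹ = [[0, 2, -3], [0, 1, -1], [1, 0, 1]].
A² = P·diag(16, 25, 25)·P⁻¹ = [[25, -18, 27], [0, 43, -27], [0, 18, -2]].
The requested entry is -27.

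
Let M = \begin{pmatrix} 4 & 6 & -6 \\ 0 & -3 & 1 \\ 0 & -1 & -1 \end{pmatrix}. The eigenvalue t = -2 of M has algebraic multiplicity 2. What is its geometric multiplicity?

1

M + 2I = [[6, 6, -6], [0, -1, 1], [0, -1, 1]].
This matrix has rank 2, so its null space has dimension 3 − 2 = 1.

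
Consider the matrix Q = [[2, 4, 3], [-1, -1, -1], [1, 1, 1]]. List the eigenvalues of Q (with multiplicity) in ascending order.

0, 1, 1

Characteristic polynomial: p(λ) = λ^3 - 2λ^2 + λ = λ(λ - 1)^2.
Roots (with multiplicity): 0, 1, 1.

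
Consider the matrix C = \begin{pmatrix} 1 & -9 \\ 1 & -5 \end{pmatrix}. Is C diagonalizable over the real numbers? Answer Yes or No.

No

Characteristic polynomial: p(s) = s^2 + 4s + 4 = (s + 2)^2.
s = -2 has algebraic multiplicity 2; rank(C + 2I) = 1, so geometric multiplicity = 1.
Geometric multiplicity < algebraic multiplicity, so C is not diagonalizable.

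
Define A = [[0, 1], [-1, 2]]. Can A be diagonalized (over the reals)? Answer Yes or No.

No

Characteristic polynomial: p(t) = t^2 - 2t + 1 = (t - 1)^2.
t = 1 has algebraic multiplicity 2; rank(A − 1I) = 1, so geometric multiplicity = 1.
Geometric multiplicity < algebraic multiplicity, so A is not diagonalizable.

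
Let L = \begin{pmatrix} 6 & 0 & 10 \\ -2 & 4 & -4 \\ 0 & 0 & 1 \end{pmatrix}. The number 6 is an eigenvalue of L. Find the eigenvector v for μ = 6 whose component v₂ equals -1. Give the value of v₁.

1

L − 6I = [[0, 0, 10], [-2, -2, -4], [0, 0, -5]].
Solving (L − 6I)v = 0 gives the eigenspace spanned by (1, -1, 0).
With v₂ = -1, v = (1, -1, 0), so v₁ = 1.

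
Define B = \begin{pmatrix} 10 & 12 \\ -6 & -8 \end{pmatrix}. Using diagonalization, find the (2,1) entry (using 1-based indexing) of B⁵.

Characteristic polynomial: s^2 - 2s - 8 = (s - 4)(s + 2), so the eigenvalues are -2, 4.
s=4: eigenvector (-2, 1).
s=-2: eigenvector (-1, 1).
P = [[-2, -1], [1, 1]], D = diag(4, -2), P⁻¹ = [[-1, -1], [1, 2]].
B⁵ = P·diag(1024, -32)·P⁻¹ = [[2080, 2112], [-1056, -1088]].
The requested entry is -1056.

-1056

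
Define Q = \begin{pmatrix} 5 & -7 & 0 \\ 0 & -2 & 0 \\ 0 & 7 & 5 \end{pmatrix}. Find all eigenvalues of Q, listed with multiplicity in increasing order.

-2, 5, 5

Characteristic polynomial: p(r) = r^3 - 8r^2 + 5r + 50 = (r - 5)^2(r + 2).
Roots (with multiplicity): -2, 5, 5.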